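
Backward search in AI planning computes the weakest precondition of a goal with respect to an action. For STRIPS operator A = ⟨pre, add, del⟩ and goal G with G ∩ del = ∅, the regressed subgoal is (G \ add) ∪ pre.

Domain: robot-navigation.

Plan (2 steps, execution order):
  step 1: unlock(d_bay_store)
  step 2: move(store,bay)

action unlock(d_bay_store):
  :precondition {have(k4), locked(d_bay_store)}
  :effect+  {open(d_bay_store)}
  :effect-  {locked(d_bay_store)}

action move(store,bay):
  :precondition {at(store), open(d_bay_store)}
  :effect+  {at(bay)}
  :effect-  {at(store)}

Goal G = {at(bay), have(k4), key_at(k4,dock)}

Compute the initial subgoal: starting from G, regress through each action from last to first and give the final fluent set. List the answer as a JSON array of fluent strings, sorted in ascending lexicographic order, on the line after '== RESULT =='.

Work backward from the goal:
  through step 2 (move(store,bay)): drop {at(bay)}, keep {have(k4), key_at(k4,dock)}, require {at(store), open(d_bay_store)}
    → {at(store), have(k4), key_at(k4,dock), open(d_bay_store)}
  through step 1 (unlock(d_bay_store)): drop {open(d_bay_store)}, keep {at(store), have(k4), key_at(k4,dock)}, require {have(k4), locked(d_bay_store)}
    → {at(store), have(k4), key_at(k4,dock), locked(d_bay_store)}

== RESULT ==
["at(store)", "have(k4)", "key_at(k4,dock)", "locked(d_bay_store)"]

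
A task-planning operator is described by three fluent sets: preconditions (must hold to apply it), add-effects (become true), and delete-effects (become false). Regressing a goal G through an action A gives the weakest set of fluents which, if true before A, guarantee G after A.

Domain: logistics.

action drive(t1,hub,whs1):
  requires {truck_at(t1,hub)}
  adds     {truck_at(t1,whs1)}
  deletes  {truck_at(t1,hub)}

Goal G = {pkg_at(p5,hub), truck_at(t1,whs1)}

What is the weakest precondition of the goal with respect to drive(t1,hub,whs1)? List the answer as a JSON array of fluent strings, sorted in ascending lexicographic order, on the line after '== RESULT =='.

Compute (G \ add) ∪ pre:
  G ∩ del = {}  (empty — regression defined)
  G \ add = {pkg_at(p5,hub), truck_at(t1,whs1)} \ {truck_at(t1,whs1)} = {pkg_at(p5,hub)}
  ∪ pre   = {pkg_at(p5,hub)} ∪ {truck_at(t1,hub)}
          = {pkg_at(p5,hub), truck_at(t1,hub)}

== RESULT ==
["pkg_at(p5,hub)", "truck_at(t1,hub)"]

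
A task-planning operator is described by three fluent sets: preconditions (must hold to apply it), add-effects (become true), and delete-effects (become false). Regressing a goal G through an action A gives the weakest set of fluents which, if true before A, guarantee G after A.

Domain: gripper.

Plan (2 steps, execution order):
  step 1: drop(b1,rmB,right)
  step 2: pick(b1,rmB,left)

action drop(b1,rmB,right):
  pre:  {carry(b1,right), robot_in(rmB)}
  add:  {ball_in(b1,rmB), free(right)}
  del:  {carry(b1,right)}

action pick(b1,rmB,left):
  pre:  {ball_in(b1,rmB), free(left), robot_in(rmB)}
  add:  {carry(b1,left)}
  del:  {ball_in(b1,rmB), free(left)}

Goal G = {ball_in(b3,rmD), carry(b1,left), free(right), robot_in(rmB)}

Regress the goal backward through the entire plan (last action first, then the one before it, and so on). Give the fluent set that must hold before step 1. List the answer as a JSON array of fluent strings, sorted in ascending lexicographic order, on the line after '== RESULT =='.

Work backward from the goal:
  through step 2 (pick(b1,rmB,left)): drop {carry(b1,left)}, keep {ball_in(b3,rmD), free(right), robot_in(rmB)}, require {ball_in(b1,rmB), free(left), robot_in(rmB)}
    → {ball_in(b1,rmB), ball_in(b3,rmD), free(left), free(right), robot_in(rmB)}
  through step 1 (drop(b1,rmB,right)): drop {ball_in(b1,rmB), free(right)}, keep {ball_in(b3,rmD), free(left), robot_in(rmB)}, require {carry(b1,right), robot_in(rmB)}
    → {ball_in(b3,rmD), carry(b1,right), free(left), robot_in(rmB)}

== RESULT ==
["ball_in(b3,rmD)", "carry(b1,right)", "free(left)", "robot_in(rmB)"]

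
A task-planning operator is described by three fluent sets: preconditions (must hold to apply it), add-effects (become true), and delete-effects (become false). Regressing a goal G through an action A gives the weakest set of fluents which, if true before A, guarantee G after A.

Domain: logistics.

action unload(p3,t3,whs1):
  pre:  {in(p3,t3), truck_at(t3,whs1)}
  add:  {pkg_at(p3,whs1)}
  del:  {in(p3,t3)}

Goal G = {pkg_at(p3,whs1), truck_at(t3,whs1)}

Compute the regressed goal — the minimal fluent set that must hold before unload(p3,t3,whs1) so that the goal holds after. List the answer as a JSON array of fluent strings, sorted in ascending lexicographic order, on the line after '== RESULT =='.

Regress:
  G ∩ del = {}  (empty — regression defined)
  G \ add = {pkg_at(p3,whs1), truck_at(t3,whs1)} \ {pkg_at(p3,whs1)} = {truck_at(t3,whs1)}
  ∪ pre   = {truck_at(t3,whs1)} ∪ {in(p3,t3), truck_at(t3,whs1)}
          = {in(p3,t3), truck_at(t3,whs1)}

== RESULT ==
["in(p3,t3)", "truck_at(t3,whs1)"]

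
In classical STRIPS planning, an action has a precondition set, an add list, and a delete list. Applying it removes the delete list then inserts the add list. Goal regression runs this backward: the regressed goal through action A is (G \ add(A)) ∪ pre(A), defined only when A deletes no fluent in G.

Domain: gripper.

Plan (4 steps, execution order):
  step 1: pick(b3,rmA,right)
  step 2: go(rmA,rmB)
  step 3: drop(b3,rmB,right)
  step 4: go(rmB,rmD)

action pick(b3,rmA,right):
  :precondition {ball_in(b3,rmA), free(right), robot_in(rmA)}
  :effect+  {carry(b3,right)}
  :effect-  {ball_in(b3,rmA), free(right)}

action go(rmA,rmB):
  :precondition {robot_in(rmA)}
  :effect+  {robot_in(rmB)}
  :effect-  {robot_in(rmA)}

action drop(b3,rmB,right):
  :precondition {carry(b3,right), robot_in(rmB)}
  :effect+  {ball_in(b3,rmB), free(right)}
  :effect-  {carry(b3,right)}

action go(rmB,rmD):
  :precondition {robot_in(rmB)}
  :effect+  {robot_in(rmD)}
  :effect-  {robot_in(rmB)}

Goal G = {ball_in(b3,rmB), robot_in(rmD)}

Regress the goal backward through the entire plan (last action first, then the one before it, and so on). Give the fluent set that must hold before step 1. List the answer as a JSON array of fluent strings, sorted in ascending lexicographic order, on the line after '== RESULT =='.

Regress step by step:
  through step 4 (go(rmB,rmD)): drop {robot_in(rmD)}, keep {ball_in(b3,rmB)}, require {robot_in(rmB)}
    → {ball_in(b3,rmB), robot_in(rmB)}
  through step 3 (drop(b3,rmB,right)): drop {ball_in(b3,rmB)}, keep {robot_in(rmB)}, require {carry(b3,right), robot_in(rmB)}
    → {carry(b3,right), robot_in(rmB)}
  through step 2 (go(rmA,rmB)): drop {robot_in(rmB)}, keep {carry(b3,right)}, require {robot_in(rmA)}
    → {carry(b3,right), robot_in(rmA)}
  through step 1 (pick(b3,rmA,right)): drop {carry(b3,right)}, keep {robot_in(rmA)}, require {ball_in(b3,rmA), free(right), robot_in(rmA)}
    → {ball_in(b3,rmA), free(right), robot_in(rmA)}

== RESULT ==
["ball_in(b3,rmA)", "free(right)", "robot_in(rmA)"]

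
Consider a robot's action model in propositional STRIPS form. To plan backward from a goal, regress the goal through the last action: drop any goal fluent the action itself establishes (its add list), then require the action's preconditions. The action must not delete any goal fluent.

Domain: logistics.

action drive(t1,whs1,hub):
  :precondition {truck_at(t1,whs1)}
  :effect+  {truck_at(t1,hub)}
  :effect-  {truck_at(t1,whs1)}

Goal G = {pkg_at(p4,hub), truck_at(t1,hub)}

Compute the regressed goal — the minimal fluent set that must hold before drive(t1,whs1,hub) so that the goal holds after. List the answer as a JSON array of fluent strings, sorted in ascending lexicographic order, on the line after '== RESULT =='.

Compute (G \ add) ∪ pre:
  G ∩ del = {}  (empty — regression defined)
  G \ add = {pkg_at(p4,hub), truck_at(t1,hub)} \ {truck_at(t1,hub)} = {pkg_at(p4,hub)}
  ∪ pre   = {pkg_at(p4,hub)} ∪ {truck_at(t1,whs1)}
          = {pkg_at(p4,hub), truck_at(t1,whs1)}

== RESULT ==
["pkg_at(p4,hub)", "truck_at(t1,whs1)"]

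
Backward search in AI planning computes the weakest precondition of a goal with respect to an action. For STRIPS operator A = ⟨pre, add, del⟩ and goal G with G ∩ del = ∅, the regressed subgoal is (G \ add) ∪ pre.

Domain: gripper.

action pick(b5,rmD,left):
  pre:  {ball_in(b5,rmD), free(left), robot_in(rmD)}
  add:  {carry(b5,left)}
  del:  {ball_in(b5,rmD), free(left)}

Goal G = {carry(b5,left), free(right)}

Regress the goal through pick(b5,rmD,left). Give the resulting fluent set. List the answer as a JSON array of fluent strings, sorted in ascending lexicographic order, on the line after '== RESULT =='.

Compute (G \ add) ∪ pre:
  G ∩ del = {}  (empty — regression defined)
  G \ add = {carry(b5,left), free(right)} \ {carry(b5,left)} = {free(right)}
  ∪ pre   = {free(right)} ∪ {ball_in(b5,rmD), free(left), robot_in(rmD)}
          = {ball_in(b5,rmD), free(left), free(right), robot_in(rmD)}

== RESULT ==
["ball_in(b5,rmD)", "free(left)", "free(right)", "robot_in(rmD)"]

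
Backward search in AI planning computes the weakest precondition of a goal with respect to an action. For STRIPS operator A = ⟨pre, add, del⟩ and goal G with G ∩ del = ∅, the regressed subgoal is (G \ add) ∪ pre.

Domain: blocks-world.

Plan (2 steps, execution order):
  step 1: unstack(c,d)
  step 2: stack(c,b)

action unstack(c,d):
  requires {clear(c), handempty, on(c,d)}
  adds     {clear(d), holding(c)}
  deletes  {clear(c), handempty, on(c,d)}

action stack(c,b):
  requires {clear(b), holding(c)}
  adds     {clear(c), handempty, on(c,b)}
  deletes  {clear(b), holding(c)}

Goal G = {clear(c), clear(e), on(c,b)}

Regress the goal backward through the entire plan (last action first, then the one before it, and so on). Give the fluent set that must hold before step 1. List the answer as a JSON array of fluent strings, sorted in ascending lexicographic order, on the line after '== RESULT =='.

Work backward from the goal:
  through step 2 (stack(c,b)): drop {clear(c), on(c,b)}, keep {clear(e)}, require {clear(b), holding(c)}
    → {clear(b), clear(e), holding(c)}
  through step 1 (unstack(c,d)): drop {holding(c)}, keep {clear(b), clear(e)}, require {clear(c), handempty, on(c,d)}
    → {clear(b), clear(c), clear(e), handempty, on(c,d)}

== RESULT ==
["clear(b)", "clear(c)", "clear(e)", "handempty", "on(c,d)"]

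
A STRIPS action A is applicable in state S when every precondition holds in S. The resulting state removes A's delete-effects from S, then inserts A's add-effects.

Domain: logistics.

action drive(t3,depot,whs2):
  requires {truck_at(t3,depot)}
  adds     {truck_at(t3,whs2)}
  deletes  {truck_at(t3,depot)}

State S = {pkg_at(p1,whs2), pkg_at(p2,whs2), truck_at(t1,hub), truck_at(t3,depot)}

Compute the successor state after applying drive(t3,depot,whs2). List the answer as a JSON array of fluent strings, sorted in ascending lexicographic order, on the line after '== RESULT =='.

Progress:
  pre ⊆ S: {truck_at(t3,depot)} ⊆ S  — applicable
  S \ del = {pkg_at(p1,whs2), pkg_at(p2,whs2), truck_at(t1,hub)}
  ∪ add   = {pkg_at(p1,whs2), pkg_at(p2,whs2), truck_at(t1,hub), truck_at(t3,whs2)}

== RESULT ==
["pkg_at(p1,whs2)", "pkg_at(p2,whs2)", "truck_at(t1,hub)", "truck_at(t3,whs2)"]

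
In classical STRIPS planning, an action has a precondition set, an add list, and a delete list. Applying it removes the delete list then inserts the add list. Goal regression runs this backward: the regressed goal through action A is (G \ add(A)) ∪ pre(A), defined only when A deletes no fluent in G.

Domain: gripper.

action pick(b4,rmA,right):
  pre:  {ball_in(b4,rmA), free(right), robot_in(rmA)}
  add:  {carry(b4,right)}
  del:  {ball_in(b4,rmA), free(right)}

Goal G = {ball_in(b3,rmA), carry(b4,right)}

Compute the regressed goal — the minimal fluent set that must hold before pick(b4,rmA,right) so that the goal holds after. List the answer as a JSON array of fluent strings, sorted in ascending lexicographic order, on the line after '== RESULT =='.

Compute (G \ add) ∪ pre:
  G ∩ del = {}  (empty — regression defined)
  G \ add = {ball_in(b3,rmA), carry(b4,right)} \ {carry(b4,right)} = {ball_in(b3,rmA)}
  ∪ pre   = {ball_in(b3,rmA)} ∪ {ball_in(b4,rmA), free(right), robot_in(rmA)}
          = {ball_in(b3,rmA), ball_in(b4,rmA), free(right), robot_in(rmA)}

== RESULT ==
["ball_in(b3,rmA)", "ball_in(b4,rmA)", "free(right)", "robot_in(rmA)"]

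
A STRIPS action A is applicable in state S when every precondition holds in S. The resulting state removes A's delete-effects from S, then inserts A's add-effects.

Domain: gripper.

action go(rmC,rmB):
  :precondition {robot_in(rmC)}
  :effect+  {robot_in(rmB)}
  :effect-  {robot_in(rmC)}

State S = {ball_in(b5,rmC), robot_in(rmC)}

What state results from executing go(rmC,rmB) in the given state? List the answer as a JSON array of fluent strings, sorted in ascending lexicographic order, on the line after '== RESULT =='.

Progress:
  pre ⊆ S: {robot_in(rmC)} ⊆ S  — applicable
  S \ del = {ball_in(b5,rmC)}
  ∪ add   = {ball_in(b5,rmC), robot_in(rmB)}

== RESULT ==
["ball_in(b5,rmC)", "robot_in(rmB)"]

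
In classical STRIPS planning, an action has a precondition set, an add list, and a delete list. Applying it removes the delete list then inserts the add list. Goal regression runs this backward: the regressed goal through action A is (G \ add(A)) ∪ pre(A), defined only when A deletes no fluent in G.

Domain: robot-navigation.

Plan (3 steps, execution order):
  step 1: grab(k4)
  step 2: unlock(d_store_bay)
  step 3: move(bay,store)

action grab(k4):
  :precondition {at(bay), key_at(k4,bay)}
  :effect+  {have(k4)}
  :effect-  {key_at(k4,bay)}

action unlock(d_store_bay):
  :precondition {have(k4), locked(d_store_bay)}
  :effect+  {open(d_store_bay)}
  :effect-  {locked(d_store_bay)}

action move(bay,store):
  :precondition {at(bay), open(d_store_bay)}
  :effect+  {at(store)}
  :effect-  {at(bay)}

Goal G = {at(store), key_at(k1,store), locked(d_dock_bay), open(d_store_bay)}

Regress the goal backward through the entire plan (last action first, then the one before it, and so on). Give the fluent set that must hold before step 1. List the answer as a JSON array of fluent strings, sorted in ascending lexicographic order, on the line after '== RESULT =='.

Work backward from the goal:
  through step 3 (move(bay,store)): drop {at(store)}, keep {key_at(k1,store), locked(d_dock_bay), open(d_store_bay)}, require {at(bay), open(d_store_bay)}
    → {at(bay), key_at(k1,store), locked(d_dock_bay), open(d_store_bay)}
  through step 2 (unlock(d_store_bay)): drop {open(d_store_bay)}, keep {at(bay), key_at(k1,store), locked(d_dock_bay)}, require {have(k4), locked(d_store_bay)}
    → {at(bay), have(k4), key_at(k1,store), locked(d_dock_bay), locked(d_store_bay)}
  through step 1 (grab(k4)): drop {have(k4)}, keep {at(bay), key_at(k1,store), locked(d_dock_bay), locked(d_store_bay)}, require {at(bay), key_at(k4,bay)}
    → {at(bay), key_at(k1,store), key_at(k4,bay), locked(d_dock_bay), locked(d_store_bay)}

== RESULT ==
["at(bay)", "key_at(k1,store)", "key_at(k4,bay)", "locked(d_dock_bay)", "locked(d_store_bay)"]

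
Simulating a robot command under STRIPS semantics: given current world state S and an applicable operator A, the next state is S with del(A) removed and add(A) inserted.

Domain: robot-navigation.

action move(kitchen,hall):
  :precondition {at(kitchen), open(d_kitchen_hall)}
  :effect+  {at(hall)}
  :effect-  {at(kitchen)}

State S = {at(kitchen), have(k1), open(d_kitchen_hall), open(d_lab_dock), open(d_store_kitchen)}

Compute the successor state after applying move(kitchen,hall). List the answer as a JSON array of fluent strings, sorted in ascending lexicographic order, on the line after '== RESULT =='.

Compute (S \ del) ∪ add:
  pre ⊆ S: {at(kitchen), open(d_kitchen_hall)} ⊆ S  — applicable
  S \ del = {have(k1), open(d_kitchen_hall), open(d_lab_dock), open(d_store_kitchen)}
  ∪ add   = {at(hall), have(k1), open(d_kitchen_hall), open(d_lab_dock), open(d_store_kitchen)}

== RESULT ==
["at(hall)", "have(k1)", "open(d_kitchen_hall)", "open(d_lab_dock)", "open(d_store_kitchen)"]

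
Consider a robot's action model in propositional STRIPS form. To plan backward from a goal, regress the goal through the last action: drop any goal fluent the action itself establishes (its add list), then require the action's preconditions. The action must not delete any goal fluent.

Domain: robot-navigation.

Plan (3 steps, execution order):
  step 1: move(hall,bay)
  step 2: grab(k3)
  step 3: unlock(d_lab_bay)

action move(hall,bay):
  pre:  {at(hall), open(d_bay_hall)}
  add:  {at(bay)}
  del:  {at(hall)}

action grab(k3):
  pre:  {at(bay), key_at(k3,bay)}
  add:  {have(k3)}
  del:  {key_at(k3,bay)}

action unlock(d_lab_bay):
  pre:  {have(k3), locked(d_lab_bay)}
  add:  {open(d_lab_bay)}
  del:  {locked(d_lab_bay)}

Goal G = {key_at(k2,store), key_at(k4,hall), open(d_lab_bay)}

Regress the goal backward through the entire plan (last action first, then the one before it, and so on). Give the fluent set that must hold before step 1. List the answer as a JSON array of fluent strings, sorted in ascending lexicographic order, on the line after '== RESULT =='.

Regress step by step:
  through step 3 (unlock(d_lab_bay)): drop {open(d_lab_bay)}, keep {key_at(k2,store), key_at(k4,hall)}, require {have(k3), locked(d_lab_bay)}
    → {have(k3), key_at(k2,store), key_at(k4,hall), locked(d_lab_bay)}
  through step 2 (grab(k3)): drop {have(k3)}, keep {key_at(k2,store), key_at(k4,hall), locked(d_lab_bay)}, require {at(bay), key_at(k3,bay)}
    → {at(bay), key_at(k2,store), key_at(k3,bay), key_at(k4,hall), locked(d_lab_bay)}
  through step 1 (move(hall,bay)): drop {at(bay)}, keep {key_at(k2,store), key_at(k3,bay), key_at(k4,hall), locked(d_lab_bay)}, require {at(hall), open(d_bay_hall)}
    → {at(hall), key_at(k2,store), key_at(k3,bay), key_at(k4,hall), locked(d_lab_bay), open(d_bay_hall)}

== RESULT ==
["at(hall)", "key_at(k2,store)", "key_at(k3,bay)", "key_at(k4,hall)", "locked(d_lab_bay)", "open(d_bay_hall)"]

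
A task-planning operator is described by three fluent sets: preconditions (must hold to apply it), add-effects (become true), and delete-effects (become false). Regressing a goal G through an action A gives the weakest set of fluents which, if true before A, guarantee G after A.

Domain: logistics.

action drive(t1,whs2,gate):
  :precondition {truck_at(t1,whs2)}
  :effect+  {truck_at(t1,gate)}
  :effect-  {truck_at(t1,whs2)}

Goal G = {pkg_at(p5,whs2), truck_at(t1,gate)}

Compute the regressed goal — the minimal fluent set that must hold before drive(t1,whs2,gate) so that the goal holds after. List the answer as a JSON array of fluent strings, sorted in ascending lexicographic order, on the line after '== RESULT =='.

Compute (G \ add) ∪ pre:
  G ∩ del = {}  (empty — regression defined)
  G \ add = {pkg_at(p5,whs2), truck_at(t1,gate)} \ {truck_at(t1,gate)} = {pkg_at(p5,whs2)}
  ∪ pre   = {pkg_at(p5,whs2)} ∪ {truck_at(t1,whs2)}
          = {pkg_at(p5,whs2), truck_at(t1,whs2)}

== RESULT ==
["pkg_at(p5,whs2)", "truck_at(t1,whs2)"]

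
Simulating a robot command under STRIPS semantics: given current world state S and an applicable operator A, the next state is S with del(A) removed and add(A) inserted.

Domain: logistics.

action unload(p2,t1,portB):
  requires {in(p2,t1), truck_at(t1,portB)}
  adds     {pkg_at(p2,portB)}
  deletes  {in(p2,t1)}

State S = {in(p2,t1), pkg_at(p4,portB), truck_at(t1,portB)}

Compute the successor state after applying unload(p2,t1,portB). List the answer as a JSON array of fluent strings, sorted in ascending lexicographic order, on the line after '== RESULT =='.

Progress:
  pre ⊆ S: {in(p2,t1), truck_at(t1,portB)} ⊆ S  — applicable
  S \ del = {pkg_at(p4,portB), truck_at(t1,portB)}
  ∪ add   = {pkg_at(p2,portB), pkg_at(p4,portB), truck_at(t1,portB)}

== RESULT ==
["pkg_at(p2,portB)", "pkg_at(p4,portB)", "truck_at(t1,portB)"]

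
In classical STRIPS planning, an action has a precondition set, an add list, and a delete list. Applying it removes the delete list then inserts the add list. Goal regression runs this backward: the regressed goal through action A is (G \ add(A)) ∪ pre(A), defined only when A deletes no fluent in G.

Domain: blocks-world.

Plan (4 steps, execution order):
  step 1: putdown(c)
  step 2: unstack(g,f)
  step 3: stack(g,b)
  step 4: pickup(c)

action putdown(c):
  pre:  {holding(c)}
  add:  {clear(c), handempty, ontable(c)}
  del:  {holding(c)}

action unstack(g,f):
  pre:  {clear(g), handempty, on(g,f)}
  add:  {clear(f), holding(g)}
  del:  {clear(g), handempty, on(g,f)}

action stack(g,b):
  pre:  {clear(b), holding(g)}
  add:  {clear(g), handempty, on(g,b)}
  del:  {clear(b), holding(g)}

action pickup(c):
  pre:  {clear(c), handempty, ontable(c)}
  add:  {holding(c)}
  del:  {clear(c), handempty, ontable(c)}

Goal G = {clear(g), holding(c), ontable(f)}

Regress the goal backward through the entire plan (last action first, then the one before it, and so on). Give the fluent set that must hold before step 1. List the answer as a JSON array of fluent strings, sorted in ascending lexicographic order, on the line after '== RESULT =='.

Regress step by step:
  through step 4 (pickup(c)): drop {holding(c)}, keep {clear(g), ontable(f)}, require {clear(c), handempty, ontable(c)}
    → {clear(c), clear(g), handempty, ontable(c), ontable(f)}
  through step 3 (stack(g,b)): drop {clear(g), handempty}, keep {clear(c), ontable(c), ontable(f)}, require {clear(b), holding(g)}
    → {clear(b), clear(c), holding(g), ontable(c), ontable(f)}
  through step 2 (unstack(g,f)): drop {holding(g)}, keep {clear(b), clear(c), ontable(c), ontable(f)}, require {clear(g), handempty, on(g,f)}
    → {clear(b), clear(c), clear(g), handempty, on(g,f), ontable(c), ontable(f)}
  through step 1 (putdown(c)): drop {clear(c), handempty, ontable(c)}, keep {clear(b), clear(g), on(g,f), ontable(f)}, require {holding(c)}
    → {clear(b), clear(g), holding(c), on(g,f), ontable(f)}

== RESULT ==
["clear(b)", "clear(g)", "holding(c)", "on(g,f)", "ontable(f)"]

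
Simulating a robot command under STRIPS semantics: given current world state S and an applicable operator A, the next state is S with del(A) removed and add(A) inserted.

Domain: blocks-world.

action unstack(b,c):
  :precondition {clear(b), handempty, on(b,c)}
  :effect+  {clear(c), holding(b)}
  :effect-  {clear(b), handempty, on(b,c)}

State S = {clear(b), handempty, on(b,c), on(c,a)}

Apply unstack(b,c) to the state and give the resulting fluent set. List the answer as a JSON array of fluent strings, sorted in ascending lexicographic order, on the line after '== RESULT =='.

Compute (S \ del) ∪ add:
  pre ⊆ S: {clear(b), handempty, on(b,c)} ⊆ S  — applicable
  S \ del = {on(c,a)}
  ∪ add   = {clear(c), holding(b), on(c,a)}

== RESULT ==
["clear(c)", "holding(b)", "on(c,a)"]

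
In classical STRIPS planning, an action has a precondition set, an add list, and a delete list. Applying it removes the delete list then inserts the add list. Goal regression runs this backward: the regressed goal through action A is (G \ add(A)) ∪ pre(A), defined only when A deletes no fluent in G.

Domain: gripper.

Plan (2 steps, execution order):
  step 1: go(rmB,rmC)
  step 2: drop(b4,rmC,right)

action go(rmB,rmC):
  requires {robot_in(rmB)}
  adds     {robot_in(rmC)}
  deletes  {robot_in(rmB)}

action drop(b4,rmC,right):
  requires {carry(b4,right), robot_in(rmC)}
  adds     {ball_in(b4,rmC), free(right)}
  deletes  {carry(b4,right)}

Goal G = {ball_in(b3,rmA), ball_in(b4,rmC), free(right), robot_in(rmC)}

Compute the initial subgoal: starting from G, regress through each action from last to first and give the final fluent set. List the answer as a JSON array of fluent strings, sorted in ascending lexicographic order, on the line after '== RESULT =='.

Regress step by step:
  through step 2 (drop(b4,rmC,right)): drop {ball_in(b4,rmC), free(right)}, keep {ball_in(b3,rmA), robot_in(rmC)}, require {carry(b4,right), robot_in(rmC)}
    → {ball_in(b3,rmA), carry(b4,right), robot_in(rmC)}
  through step 1 (go(rmB,rmC)): drop {robot_in(rmC)}, keep {ball_in(b3,rmA), carry(b4,right)}, require {robot_in(rmB)}
    → {ball_in(b3,rmA), carry(b4,right), robot_in(rmB)}

== RESULT ==
["ball_in(b3,rmA)", "carry(b4,right)", "robot_in(rmB)"]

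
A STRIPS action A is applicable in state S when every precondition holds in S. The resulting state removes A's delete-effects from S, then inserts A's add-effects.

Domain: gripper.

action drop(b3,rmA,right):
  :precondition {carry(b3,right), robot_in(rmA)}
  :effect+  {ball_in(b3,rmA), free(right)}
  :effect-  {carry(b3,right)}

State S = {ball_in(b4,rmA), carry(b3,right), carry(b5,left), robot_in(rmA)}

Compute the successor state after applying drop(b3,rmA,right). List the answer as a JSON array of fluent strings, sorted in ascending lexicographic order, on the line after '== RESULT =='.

Progress:
  pre ⊆ S: {carry(b3,right), robot_in(rmA)} ⊆ S  — applicable
  S \ del = {ball_in(b4,rmA), carry(b5,left), robot_in(rmA)}
  ∪ add   = {ball_in(b3,rmA), ball_in(b4,rmA), carry(b5,left), free(right), robot_in(rmA)}

== RESULT ==
["ball_in(b3,rmA)", "ball_in(b4,rmA)", "carry(b5,left)", "free(right)", "robot_in(rmA)"]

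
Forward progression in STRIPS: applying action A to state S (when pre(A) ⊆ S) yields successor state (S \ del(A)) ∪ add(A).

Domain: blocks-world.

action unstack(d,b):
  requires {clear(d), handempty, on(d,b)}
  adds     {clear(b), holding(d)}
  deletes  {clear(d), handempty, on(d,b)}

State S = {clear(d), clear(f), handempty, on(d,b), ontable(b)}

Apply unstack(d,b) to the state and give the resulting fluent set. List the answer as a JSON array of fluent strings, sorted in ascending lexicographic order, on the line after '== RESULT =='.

Compute (S \ del) ∪ add:
  pre ⊆ S: {clear(d), handempty, on(d,b)} ⊆ S  — applicable
  S \ del = {clear(f), ontable(b)}
  ∪ add   = {clear(b), clear(f), holding(d), ontable(b)}

== RESULT ==
["clear(b)", "clear(f)", "holding(d)", "ontable(b)"]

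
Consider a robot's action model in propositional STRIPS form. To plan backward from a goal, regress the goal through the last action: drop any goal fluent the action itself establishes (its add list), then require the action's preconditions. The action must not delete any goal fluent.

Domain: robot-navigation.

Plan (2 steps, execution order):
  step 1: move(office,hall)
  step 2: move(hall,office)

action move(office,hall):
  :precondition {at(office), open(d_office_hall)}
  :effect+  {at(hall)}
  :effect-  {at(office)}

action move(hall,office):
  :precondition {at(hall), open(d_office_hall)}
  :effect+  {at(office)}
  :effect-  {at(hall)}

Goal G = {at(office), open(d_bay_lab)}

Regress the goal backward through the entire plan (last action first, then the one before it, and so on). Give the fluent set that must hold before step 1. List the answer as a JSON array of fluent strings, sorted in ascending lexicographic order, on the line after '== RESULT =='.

Regress step by step:
  through step 2 (move(hall,office)): drop {at(office)}, keep {open(d_bay_lab)}, require {at(hall), open(d_office_hall)}
    → {at(hall), open(d_bay_lab), open(d_office_hall)}
  through step 1 (move(office,hall)): drop {at(hall)}, keep {open(d_bay_lab), open(d_office_hall)}, require {at(office), open(d_office_hall)}
    → {at(office), open(d_bay_lab), open(d_office_hall)}

== RESULT ==
["at(office)", "open(d_bay_lab)", "open(d_office_hall)"]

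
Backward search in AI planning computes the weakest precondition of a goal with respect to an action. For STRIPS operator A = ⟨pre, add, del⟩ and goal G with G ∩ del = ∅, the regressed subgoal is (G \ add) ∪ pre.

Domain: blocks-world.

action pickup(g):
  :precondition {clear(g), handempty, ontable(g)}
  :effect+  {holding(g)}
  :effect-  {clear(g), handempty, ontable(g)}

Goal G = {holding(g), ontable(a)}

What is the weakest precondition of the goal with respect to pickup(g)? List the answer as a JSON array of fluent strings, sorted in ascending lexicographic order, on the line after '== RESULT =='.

Regress:
  G ∩ del = {}  (empty — regression defined)
  G \ add = {holding(g), ontable(a)} \ {holding(g)} = {ontable(a)}
  ∪ pre   = {ontable(a)} ∪ {clear(g), handempty, ontable(g)}
          = {clear(g), handempty, ontable(a), ontable(g)}

== RESULT ==
["clear(g)", "handempty", "ontable(a)", "ontable(g)"]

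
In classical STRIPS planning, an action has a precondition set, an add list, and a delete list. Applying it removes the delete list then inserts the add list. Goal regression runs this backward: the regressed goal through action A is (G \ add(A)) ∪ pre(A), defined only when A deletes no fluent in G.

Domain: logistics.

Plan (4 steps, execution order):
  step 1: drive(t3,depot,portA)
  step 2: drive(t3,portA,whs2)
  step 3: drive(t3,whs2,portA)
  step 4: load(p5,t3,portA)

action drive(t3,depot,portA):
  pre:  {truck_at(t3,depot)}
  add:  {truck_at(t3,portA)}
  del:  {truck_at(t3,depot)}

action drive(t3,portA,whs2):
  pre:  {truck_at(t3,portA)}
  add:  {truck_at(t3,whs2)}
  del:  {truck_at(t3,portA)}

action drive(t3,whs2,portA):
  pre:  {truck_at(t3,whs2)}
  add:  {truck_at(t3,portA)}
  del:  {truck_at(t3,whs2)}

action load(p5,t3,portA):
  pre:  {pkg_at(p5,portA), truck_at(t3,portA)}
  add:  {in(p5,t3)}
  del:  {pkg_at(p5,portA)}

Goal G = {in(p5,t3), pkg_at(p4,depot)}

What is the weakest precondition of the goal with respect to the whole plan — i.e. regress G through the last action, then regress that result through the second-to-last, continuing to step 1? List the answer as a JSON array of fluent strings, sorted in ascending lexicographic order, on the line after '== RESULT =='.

Work backward from the goal:
  through step 4 (load(p5,t3,portA)): drop {in(p5,t3)}, keep {pkg_at(p4,depot)}, require {pkg_at(p5,portA), truck_at(t3,portA)}
    → {pkg_at(p4,depot), pkg_at(p5,portA), truck_at(t3,portA)}
  through step 3 (drive(t3,whs2,portA)): drop {truck_at(t3,portA)}, keep {pkg_at(p4,depot), pkg_at(p5,portA)}, require {truck_at(t3,whs2)}
    → {pkg_at(p4,depot), pkg_at(p5,portA), truck_at(t3,whs2)}
  through step 2 (drive(t3,portA,whs2)): drop {truck_at(t3,whs2)}, keep {pkg_at(p4,depot), pkg_at(p5,portA)}, require {truck_at(t3,portA)}
    → {pkg_at(p4,depot), pkg_at(p5,portA), truck_at(t3,portA)}
  through step 1 (drive(t3,depot,portA)): drop {truck_at(t3,portA)}, keep {pkg_at(p4,depot), pkg_at(p5,portA)}, require {truck_at(t3,depot)}
    → {pkg_at(p4,depot), pkg_at(p5,portA), truck_at(t3,depot)}

== RESULT ==
["pkg_at(p4,depot)", "pkg_at(p5,portA)", "truck_at(t3,depot)"]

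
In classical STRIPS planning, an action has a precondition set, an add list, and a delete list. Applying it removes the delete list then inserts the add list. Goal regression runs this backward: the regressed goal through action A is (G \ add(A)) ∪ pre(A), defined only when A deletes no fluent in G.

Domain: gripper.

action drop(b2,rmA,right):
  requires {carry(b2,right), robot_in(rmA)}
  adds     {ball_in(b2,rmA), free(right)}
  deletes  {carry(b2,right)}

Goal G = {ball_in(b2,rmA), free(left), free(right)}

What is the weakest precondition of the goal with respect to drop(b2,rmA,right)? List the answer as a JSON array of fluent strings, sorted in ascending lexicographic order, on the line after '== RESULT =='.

Regress:
  G ∩ del = {}  (empty — regression defined)
  G \ add = {ball_in(b2,rmA), free(left), free(right)} \ {ball_in(b2,rmA), free(right)} = {free(left)}
  ∪ pre   = {free(left)} ∪ {carry(b2,right), robot_in(rmA)}
          = {carry(b2,right), free(left), robot_in(rmA)}

== RESULT ==
["carry(b2,right)", "free(left)", "robot_in(rmA)"]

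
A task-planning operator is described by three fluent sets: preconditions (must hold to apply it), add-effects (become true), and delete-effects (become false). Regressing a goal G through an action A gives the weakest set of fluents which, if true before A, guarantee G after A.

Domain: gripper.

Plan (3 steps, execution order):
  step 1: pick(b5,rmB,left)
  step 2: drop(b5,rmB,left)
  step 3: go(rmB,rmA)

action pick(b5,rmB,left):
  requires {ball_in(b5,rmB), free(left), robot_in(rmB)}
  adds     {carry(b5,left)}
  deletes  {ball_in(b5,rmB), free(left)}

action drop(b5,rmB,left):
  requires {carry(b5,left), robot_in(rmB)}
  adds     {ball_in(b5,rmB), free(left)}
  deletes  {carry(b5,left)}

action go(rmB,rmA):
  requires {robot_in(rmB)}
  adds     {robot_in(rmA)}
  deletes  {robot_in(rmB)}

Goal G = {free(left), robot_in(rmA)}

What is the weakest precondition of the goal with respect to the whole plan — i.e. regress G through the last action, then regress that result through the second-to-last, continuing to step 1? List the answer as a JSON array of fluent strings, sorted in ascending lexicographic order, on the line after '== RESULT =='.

Regress step by step:
  through step 3 (go(rmB,rmA)): drop {robot_in(rmA)}, keep {free(left)}, require {robot_in(rmB)}
    → {free(left), robot_in(rmB)}
  through step 2 (drop(b5,rmB,left)): drop {free(left)}, keep {robot_in(rmB)}, require {carry(b5,left), robot_in(rmB)}
    → {carry(b5,left), robot_in(rmB)}
  through step 1 (pick(b5,rmB,left)): drop {carry(b5,left)}, keep {robot_in(rmB)}, require {ball_in(b5,rmB), free(left), robot_in(rmB)}
    → {ball_in(b5,rmB), free(left), robot_in(rmB)}

== RESULT ==
["ball_in(b5,rmB)", "free(left)", "robot_in(rmB)"]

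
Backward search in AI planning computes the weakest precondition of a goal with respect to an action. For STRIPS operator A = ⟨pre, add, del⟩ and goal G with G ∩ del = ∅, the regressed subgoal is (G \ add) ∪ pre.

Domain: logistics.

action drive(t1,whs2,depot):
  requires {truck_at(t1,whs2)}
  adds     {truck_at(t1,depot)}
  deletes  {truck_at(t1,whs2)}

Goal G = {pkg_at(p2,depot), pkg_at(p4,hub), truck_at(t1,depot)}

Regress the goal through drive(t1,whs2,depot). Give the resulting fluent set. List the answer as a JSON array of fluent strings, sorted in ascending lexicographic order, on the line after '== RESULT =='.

Regress:
  G ∩ del = {}  (empty — regression defined)
  G \ add = {pkg_at(p2,depot), pkg_at(p4,hub), truck_at(t1,depot)} \ {truck_at(t1,depot)} = {pkg_at(p2,depot), pkg_at(p4,hub)}
  ∪ pre   = {pkg_at(p2,depot), pkg_at(p4,hub)} ∪ {truck_at(t1,whs2)}
          = {pkg_at(p2,depot), pkg_at(p4,hub), truck_at(t1,whs2)}

== RESULT ==
["pkg_at(p2,depot)", "pkg_at(p4,hub)", "truck_at(t1,whs2)"]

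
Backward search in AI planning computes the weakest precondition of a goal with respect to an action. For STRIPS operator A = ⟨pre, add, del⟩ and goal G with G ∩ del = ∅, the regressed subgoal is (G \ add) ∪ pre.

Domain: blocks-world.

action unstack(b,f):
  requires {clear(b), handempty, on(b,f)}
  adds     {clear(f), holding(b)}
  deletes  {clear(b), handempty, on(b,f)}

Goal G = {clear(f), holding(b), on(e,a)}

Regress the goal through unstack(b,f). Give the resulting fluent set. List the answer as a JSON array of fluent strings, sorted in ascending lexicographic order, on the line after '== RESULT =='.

Regress:
  G ∩ del = {}  (empty — regression defined)
  G \ add = {clear(f), holding(b), on(e,a)} \ {clear(f), holding(b)} = {on(e,a)}
  ∪ pre   = {on(e,a)} ∪ {clear(b), handempty, on(b,f)}
          = {clear(b), handempty, on(b,f), on(e,a)}

== RESULT ==
["clear(b)", "handempty", "on(b,f)", "on(e,a)"]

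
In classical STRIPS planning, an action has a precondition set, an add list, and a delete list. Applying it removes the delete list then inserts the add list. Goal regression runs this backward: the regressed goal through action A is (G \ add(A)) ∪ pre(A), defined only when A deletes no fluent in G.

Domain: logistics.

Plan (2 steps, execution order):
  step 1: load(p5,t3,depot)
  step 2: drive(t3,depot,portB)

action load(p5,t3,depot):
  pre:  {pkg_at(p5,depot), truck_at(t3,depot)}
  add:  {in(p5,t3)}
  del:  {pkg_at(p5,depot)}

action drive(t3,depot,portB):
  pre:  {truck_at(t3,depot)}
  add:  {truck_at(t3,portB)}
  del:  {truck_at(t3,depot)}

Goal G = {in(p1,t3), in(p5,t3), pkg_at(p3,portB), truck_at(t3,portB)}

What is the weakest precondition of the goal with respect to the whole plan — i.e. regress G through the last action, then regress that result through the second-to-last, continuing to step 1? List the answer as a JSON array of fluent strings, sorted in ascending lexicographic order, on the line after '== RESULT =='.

Work backward from the goal:
  through step 2 (drive(t3,depot,portB)): drop {truck_at(t3,portB)}, keep {in(p1,t3), in(p5,t3), pkg_at(p3,portB)}, require {truck_at(t3,depot)}
    → {in(p1,t3), in(p5,t3), pkg_at(p3,portB), truck_at(t3,depot)}
  through step 1 (load(p5,t3,depot)): drop {in(p5,t3)}, keep {in(p1,t3), pkg_at(p3,portB), truck_at(t3,depot)}, require {pkg_at(p5,depot), truck_at(t3,depot)}
    → {in(p1,t3), pkg_at(p3,portB), pkg_at(p5,depot), truck_at(t3,depot)}

== RESULT ==
["in(p1,t3)", "pkg_at(p3,portB)", "pkg_at(p5,depot)", "truck_at(t3,depot)"]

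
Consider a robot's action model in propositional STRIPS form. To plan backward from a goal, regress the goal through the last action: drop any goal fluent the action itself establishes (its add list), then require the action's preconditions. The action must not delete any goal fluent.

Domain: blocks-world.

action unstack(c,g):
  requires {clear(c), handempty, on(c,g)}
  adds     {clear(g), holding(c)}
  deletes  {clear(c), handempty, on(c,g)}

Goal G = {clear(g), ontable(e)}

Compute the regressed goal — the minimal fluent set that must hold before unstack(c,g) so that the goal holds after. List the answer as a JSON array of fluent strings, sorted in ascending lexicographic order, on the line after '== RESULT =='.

Compute (G \ add) ∪ pre:
  G ∩ del = {}  (empty — regression defined)
  G \ add = {clear(g), ontable(e)} \ {clear(g), holding(c)} = {ontable(e)}
  ∪ pre   = {ontable(e)} ∪ {clear(c), handempty, on(c,g)}
          = {clear(c), handempty, on(c,g), ontable(e)}

== RESULT ==
["clear(c)", "handempty", "on(c,g)", "ontable(e)"]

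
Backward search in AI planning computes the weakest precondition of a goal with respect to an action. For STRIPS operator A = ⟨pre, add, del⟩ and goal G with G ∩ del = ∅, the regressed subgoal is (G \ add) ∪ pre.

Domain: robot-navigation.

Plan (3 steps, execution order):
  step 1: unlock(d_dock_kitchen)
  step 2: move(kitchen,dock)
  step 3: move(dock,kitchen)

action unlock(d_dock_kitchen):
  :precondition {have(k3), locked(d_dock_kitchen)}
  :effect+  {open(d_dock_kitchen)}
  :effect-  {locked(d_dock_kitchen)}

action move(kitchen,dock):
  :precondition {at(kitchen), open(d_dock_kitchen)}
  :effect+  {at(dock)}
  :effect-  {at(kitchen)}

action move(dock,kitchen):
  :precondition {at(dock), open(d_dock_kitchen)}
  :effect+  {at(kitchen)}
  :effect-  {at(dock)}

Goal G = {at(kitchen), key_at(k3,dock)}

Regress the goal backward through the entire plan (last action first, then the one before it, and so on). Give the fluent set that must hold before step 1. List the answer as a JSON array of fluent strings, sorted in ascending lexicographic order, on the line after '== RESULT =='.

Regress step by step:
  through step 3 (move(dock,kitchen)): drop {at(kitchen)}, keep {key_at(k3,dock)}, require {at(dock), open(d_dock_kitchen)}
    → {at(dock), key_at(k3,dock), open(d_dock_kitchen)}
  through step 2 (move(kitchen,dock)): drop {at(dock)}, keep {key_at(k3,dock), open(d_dock_kitchen)}, require {at(kitchen), open(d_dock_kitchen)}
    → {at(kitchen), key_at(k3,dock), open(d_dock_kitchen)}
  through step 1 (unlock(d_dock_kitchen)): drop {open(d_dock_kitchen)}, keep {at(kitchen), key_at(k3,dock)}, require {have(k3), locked(d_dock_kitchen)}
    → {at(kitchen), have(k3), key_at(k3,dock), locked(d_dock_kitchen)}

== RESULT ==
["at(kitchen)", "have(k3)", "key_at(k3,dock)", "locked(d_dock_kitchen)"]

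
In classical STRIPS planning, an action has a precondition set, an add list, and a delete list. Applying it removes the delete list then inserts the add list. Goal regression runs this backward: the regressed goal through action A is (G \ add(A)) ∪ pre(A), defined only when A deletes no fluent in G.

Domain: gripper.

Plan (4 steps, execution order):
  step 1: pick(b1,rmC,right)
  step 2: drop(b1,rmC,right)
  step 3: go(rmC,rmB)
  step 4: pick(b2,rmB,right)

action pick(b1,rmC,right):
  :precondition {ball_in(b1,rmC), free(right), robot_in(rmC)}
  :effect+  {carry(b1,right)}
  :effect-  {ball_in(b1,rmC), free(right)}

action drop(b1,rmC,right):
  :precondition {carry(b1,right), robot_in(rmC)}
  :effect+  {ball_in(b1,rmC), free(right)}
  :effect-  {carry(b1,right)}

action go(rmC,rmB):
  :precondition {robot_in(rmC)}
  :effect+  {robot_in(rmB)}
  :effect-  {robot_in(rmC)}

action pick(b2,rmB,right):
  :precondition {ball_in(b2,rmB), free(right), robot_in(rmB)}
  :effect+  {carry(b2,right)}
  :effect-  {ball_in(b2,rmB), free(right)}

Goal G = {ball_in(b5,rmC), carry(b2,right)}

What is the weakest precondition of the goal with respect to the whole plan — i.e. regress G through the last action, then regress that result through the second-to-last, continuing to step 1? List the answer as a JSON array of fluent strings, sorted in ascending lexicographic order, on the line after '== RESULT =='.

Regress step by step:
  through step 4 (pick(b2,rmB,right)): drop {carry(b2,right)}, keep {ball_in(b5,rmC)}, require {ball_in(b2,rmB), free(right), robot_in(rmB)}
    → {ball_in(b2,rmB), ball_in(b5,rmC), free(right), robot_in(rmB)}
  through step 3 (go(rmC,rmB)): drop {robot_in(rmB)}, keep {ball_in(b2,rmB), ball_in(b5,rmC), free(right)}, require {robot_in(rmC)}
    → {ball_in(b2,rmB), ball_in(b5,rmC), free(right), robot_in(rmC)}
  through step 2 (drop(b1,rmC,right)): drop {free(right)}, keep {ball_in(b2,rmB), ball_in(b5,rmC), robot_in(rmC)}, require {carry(b1,right), robot_in(rmC)}
    → {ball_in(b2,rmB), ball_in(b5,rmC), carry(b1,right), robot_in(rmC)}
  through step 1 (pick(b1,rmC,right)): drop {carry(b1,right)}, keep {ball_in(b2,rmB), ball_in(b5,rmC), robot_in(rmC)}, require {ball_in(b1,rmC), free(right), robot_in(rmC)}
    → {ball_in(b1,rmC), ball_in(b2,rmB), ball_in(b5,rmC), free(right), robot_in(rmC)}

== RESULT ==
["ball_in(b1,rmC)", "ball_in(b2,rmB)", "ball_in(b5,rmC)", "free(right)", "robot_in(rmC)"]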